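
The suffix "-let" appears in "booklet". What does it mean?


Suffix: -let
Example: booklet = book + -let
Meaning = small


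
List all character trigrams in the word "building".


Word: "building" (length 8)
Number of trigrams = 8 - 3 + 1 = 6
  Position 0: "bui"
  Position 1: "uil"
  Position 2: "ild"
  Position 3: "ldi"
  Position 4: "din"
  Position 5: "ing"
Trigrams = "bui", "uil", "ild", "ldi", "din", "ing"


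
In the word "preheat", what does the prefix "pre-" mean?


Prefix: pre-
Example: preheat (pre- + heat)
Meaning = before


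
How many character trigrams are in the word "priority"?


Word: "priority" (length 8)
Number of 3-grams = length - 3 + 1 = 8 - 3 + 1
= 6


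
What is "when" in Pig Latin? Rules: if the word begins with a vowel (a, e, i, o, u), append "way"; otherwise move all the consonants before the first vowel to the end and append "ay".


Word: "when"
Starts with consonant(s) → move to end, add 'ay'
Consonant cluster: "wh"
Pig Latin = "enwhay"


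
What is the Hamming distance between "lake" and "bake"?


Comparing character by character (same length = 4):
  Pos 0: 'l' vs 'b' !=
  Pos 1: 'a' vs 'a' =
  Pos 2: 'k' vs 'k' =
  Pos 3: 'e' vs 'e' =
Hamming distance = 1


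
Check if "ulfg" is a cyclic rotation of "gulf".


Word: "gulf", Candidate: "ulfg"
Method: check if candidate is substring of word+word
"gulfgulf" contains "ulfg"? Yes
Is rotation = Yes


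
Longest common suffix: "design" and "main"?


Word 1: "design"
Word 2: "main"
Comparing from end:
  Pos -1: 'n' == 'n'
  Pos -2: 'g' != 'i' (stop)
LCS = "n" (length 1)


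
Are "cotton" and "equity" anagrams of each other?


Word 1: "cotton" → sorted: cnoott
Word 2: "equity" → sorted: eiqtuy
Same letters? cnoott != eiqtuy
Anagram = No


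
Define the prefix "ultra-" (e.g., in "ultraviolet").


Prefix: ultra-
Example: ultraviolet = ultra- + violet
Meaning = beyond


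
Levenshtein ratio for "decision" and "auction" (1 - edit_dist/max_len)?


Word 1: "decision" (length 8)
Word 2: "auction" (length 7)
One optimal edit sequence:
  1. substitute 'd' -> 'a'  (+1)
  2. substitute 'e' -> 'u'  (+1)
  3. keep 'c'
  4. delete 'i'  (+1)
  5. substitute 's' -> 't'  (+1)
  6. keep 'i'
  7. keep 'o'
  8. keep 'n'
Edit distance = 4
Max length = max(8, 7) = 8
Similarity = 1 - 4/8
= 0.5000


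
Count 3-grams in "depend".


Word: "depend" (length 6)
Number of 3-grams = length - 3 + 1 = 6 - 3 + 1
= 4


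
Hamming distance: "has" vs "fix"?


Comparing character by character (same length = 3):
  Pos 0: 'h' vs 'f' !=
  Pos 1: 'a' vs 'i' !=
  Pos 2: 's' vs 'x' !=
Hamming distance = 3


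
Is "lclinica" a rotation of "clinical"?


Word: "clinical", Candidate: "lclinica"
Method: check if candidate is substring of word+word
"clinicalclinical" contains "lclinica"? Yes
Is rotation = Yes


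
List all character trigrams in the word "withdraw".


Word: "withdraw" (length 8)
Number of trigrams = 8 - 3 + 1 = 6
  Position 0: "wit"
  Position 1: "ith"
  Position 2: "thd"
  Position 3: "hdr"
  Position 4: "dra"
  Position 5: "raw"
Trigrams = "wit", "ith", "thd", "hdr", "dra", "raw"


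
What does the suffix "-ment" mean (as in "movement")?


Suffix: -ment
Example: movement (move + -ment)
Meaning = result of action


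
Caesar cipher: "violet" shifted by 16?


Word: "violet"
Shift: 16
Each letter → (letter + shift) mod 26:
  'v' (21) + 16 = 11 → 'l'
  'i' (8) + 16 = 24 → 'y'
  'o' (14) + 16 = 4 → 'e'
  'l' (11) + 16 = 1 → 'b'
  'e' (4) + 16 = 20 → 'u'
  't' (19) + 16 = 9 → 'j'
Result = "lyebuj"


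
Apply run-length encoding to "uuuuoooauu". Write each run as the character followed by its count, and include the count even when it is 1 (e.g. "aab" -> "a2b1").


String: "uuuuoooauu"
Scanning for consecutive runs:
  'u' x 4
  'o' x 3
  'a' x 1
  'u' x 2
RLE = "u4o3a1u2"


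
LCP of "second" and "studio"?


Word 1: "second"
Word 2: "studio"
Comparing from start:
  Pos 0: 's' == 's'
  Pos 1: 'e' != 't' (stop)
LCP = "s" (length 1)


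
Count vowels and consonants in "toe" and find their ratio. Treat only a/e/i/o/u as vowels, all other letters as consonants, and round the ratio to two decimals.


Word: "toe"
Vowels (a,e,i,o,u): 2
Consonants: 1
Ratio = 2/1
= 2.00


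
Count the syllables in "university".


Word: "university"
Syllable breakdown: u · ni · ver · si · ty
Counting: 5 parts
= 5 syllables


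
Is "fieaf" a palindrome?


Word: "fieaf"
Reversed: "faeif"
Forward == Backward? fieaf != faeif
Palindrome = No


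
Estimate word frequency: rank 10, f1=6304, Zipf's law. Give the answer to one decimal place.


Zipf's law: f(r) = f(1) / r
f(1) = 6304
f(10) = 6304 / 10
= 630.4 occurrences


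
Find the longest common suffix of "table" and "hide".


Word 1: "table"
Word 2: "hide"
Comparing from end:
  Pos -1: 'e' == 'e'
  Pos -2: 'l' != 'd' (stop)
LCS = "e" (length 1)


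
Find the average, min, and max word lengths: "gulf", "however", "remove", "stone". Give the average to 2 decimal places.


Lengths: "gulf"=4, "however"=7, "remove"=6, "stone"=5
Sum = 22, Count = 4
Average = 22/4 = 5.50
= avg=5.50, min=4, max=7


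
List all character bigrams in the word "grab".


Word: "grab" (length 4)
Number of bigrams = 4 - 2 + 1 = 3
  Position 0: "gr"
  Position 1: "ra"
  Position 2: "ab"
Bigrams = "gr", "ra", "ab"


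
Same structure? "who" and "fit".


Pattern of "who": [0, 1, 2]
Pattern of "fit": [0, 1, 2]
Patterns match
Same pattern = Yes


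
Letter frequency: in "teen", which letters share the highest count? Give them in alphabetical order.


Word: "teen"
Letter counts:
  'e': 2
  'n': 1
  't': 1
Maximum count = 2
Most frequent = 'e' (2 times each)


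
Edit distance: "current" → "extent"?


Word 1: "current" (length 7)
Word 2: "extent" (length 6)
One optimal edit sequence (insert/delete/substitute each cost 1):
  1. delete 'c'  (+1)
  2. substitute 'u' -> 'e'  (+1)
  3. substitute 'r' -> 'x'  (+1)
  4. substitute 'r' -> 't'  (+1)
  5. keep 'e'
  6. keep 'n'
  7. keep 't'
Total edit operations: 4
Edit distance = 4


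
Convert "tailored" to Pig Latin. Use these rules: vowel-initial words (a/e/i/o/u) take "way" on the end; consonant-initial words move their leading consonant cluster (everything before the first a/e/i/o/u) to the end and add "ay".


Word: "tailored"
Starts with consonant(s) → move to end, add 'ay'
Consonant cluster: "t"
Pig Latin = "ailoredtay"


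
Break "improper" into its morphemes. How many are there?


Word: "improper"
Morphemes: im- | proper
Each morpheme carries meaning
= 2 morphemes


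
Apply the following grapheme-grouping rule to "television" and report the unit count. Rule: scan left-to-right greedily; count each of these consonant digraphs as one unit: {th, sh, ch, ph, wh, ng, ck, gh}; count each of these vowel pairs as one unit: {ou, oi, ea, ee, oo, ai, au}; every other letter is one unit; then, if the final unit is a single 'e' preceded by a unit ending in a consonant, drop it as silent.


Word: "television" (10 letters)
Left-to-right scan:
  1. 't' (letter)
  2. 'e' (letter)
  3. 'l' (letter)
  4. 'e' (letter)
  5. 'v' (letter)
  6. 'i' (letter)
  7. 's' (letter)
  8. 'i' (letter)
  9. 'o' (letter)
  10. 'n' (letter)
Units from scan: 10
Sound units = 10 units


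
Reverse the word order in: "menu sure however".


Original: "menu sure however"
Words (1..n): menu | sure | however
Reversed (n..1): however | sure | menu
Result = "however sure menu"


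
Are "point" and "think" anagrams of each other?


Word 1: "point" → sorted: inopt
Word 2: "think" → sorted: hiknt
Same letters? inopt != hiknt
Anagram = No


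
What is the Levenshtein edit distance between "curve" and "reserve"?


Word 1: "curve" (length 5)
Word 2: "reserve" (length 7)
One optimal edit sequence (insert/delete/substitute each cost 1):
  1. insert 'r'  (+1)
  2. insert 'e'  (+1)
  3. substitute 'c' -> 's'  (+1)
  4. substitute 'u' -> 'e'  (+1)
  5. keep 'r'
  6. keep 'v'
  7. keep 'e'
Total edit operations: 4
Edit distance = 4


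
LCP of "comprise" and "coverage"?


Word 1: "comprise"
Word 2: "coverage"
Comparing from start:
  Pos 0: 'c' == 'c'
  Pos 1: 'o' == 'o'
  Pos 2: 'm' != 'v' (stop)
LCP = "co" (length 2)


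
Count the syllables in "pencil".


Word: "pencil"
Syllable breakdown: pen-cil
Counting: 2 parts
= 2 syllables


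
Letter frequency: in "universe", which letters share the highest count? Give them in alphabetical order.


Word: "universe"
Letter counts:
  'e': 2
  'i': 1
  'n': 1
  'r': 1
  's': 1
  'u': 1
  'v': 1
Maximum count = 2
Most frequent = 'e' (2 times each)


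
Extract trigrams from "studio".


Word: "studio" (length 6)
Number of trigrams = 6 - 3 + 1 = 4
  Position 0: "stu"
  Position 1: "tud"
  Position 2: "udi"
  Position 3: "dio"
Trigrams = "stu", "tud", "udi", "dio"


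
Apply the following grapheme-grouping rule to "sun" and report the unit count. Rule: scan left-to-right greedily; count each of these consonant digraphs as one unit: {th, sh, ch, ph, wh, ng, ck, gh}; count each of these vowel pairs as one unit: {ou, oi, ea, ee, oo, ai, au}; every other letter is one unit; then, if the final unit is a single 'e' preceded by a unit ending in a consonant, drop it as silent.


Word: "sun" (3 letters)
Left-to-right scan:
  (1) 's' (letter)
  (2) 'u' (letter)
  (3) 'n' (letter)
Units from scan: 3
Sound units = 3 units


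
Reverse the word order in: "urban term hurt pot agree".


Original: "urban term hurt pot agree"
Words (1..n): urban | term | hurt | pot | agree
Reversed (n..1): agree | pot | hurt | term | urban
Result = "agree pot hurt term urban"


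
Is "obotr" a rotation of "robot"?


Word: "robot", Candidate: "obotr"
Method: check if candidate is substring of word+word
"robotrobot" contains "obotr"? Yes
Is rotation = Yes


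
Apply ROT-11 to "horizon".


Word: "horizon"
Shift: 11
Each letter → (letter + shift) mod 26:
  'h' (7) + 11 = 18 → 's'
  'o' (14) + 11 = 25 → 'z'
  'r' (17) + 11 = 2 → 'c'
  'i' (8) + 11 = 19 → 't'
  'z' (25) + 11 = 10 → 'k'
  'o' (14) + 11 = 25 → 'z'
  'n' (13) + 11 = 24 → 'y'
Result = "szctkzy"


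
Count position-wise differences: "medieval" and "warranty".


Comparing character by character (same length = 8):
  Pos 0: 'm' vs 'w' !=
  Pos 1: 'e' vs 'a' !=
  Pos 2: 'd' vs 'r' !=
  Pos 3: 'i' vs 'r' !=
  Pos 4: 'e' vs 'a' !=
  Pos 5: 'v' vs 'n' !=
  Pos 6: 'a' vs 't' !=
  Pos 7: 'l' vs 'y' !=
Hamming distance = 8


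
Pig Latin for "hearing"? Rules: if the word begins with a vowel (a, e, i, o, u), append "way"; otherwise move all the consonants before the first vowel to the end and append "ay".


Word: "hearing"
Starts with consonant(s) → move to end, add 'ay'
Consonant cluster: "h"
Pig Latin = "earinghay"


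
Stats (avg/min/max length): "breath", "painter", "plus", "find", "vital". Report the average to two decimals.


Lengths: "breath"=6, "painter"=7, "plus"=4, "find"=4, "vital"=5
Sum = 26, Count = 5
Average = 26/5 = 5.20
= avg=5.20, min=4, max=7


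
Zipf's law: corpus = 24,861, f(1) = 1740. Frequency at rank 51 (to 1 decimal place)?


Zipf's law: f(r) = f(1) / r
f(1) = 1740
f(51) = 1740 / 51
= 34.1 occurrences


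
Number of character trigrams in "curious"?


Word: "curious" (length 7)
Number of 3-grams = length - 3 + 1 = 7 - 3 + 1
= 5


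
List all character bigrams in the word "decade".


Word: "decade" (length 6)
Number of bigrams = 6 - 2 + 1 = 5
  Position 0: "de"
  Position 1: "ec"
  Position 2: "ca"
  Position 3: "ad"
  Position 4: "de"
Bigrams = "de", "ec", "ca", "ad", "de"


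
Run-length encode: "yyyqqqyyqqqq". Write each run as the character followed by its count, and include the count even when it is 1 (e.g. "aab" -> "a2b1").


String: "yyyqqqyyqqqq"
Scanning for consecutive runs:
  'y' x 3
  'q' x 3
  'y' x 2
  'q' x 4
RLE = "y3q3y2q4"


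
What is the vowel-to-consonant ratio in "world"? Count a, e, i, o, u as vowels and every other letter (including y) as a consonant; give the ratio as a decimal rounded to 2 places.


Word: "world"
Vowels (a,e,i,o,u): 1
Consonants: 4
Ratio = 1/4
= 0.25


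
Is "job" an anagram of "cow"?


Word 1: "cow" → sorted: cow
Word 2: "job" → sorted: bjo
Same letters? cow != bjo
Anagram = No


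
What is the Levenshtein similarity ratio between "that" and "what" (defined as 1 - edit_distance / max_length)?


Word 1: "that" (length 4)
Word 2: "what" (length 4)
One optimal edit sequence:
  1. substitute 't' -> 'w'  (+1)
  2. keep 'h'
  3. keep 'a'
  4. keep 't'
Edit distance = 1
Max length = max(4, 4) = 4
Similarity = 1 - 1/4
= 0.7500


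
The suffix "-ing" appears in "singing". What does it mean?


Suffix: -ing
Example: singing (sing + -ing)
Meaning = present participle


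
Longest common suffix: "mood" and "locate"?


Word 1: "mood"
Word 2: "locate"
Comparing from end:
  Pos -1: 'd' != 'e' (stop)
LCS = "" (length 0)


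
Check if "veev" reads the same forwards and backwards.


Word: "veev"
Reversed: "veev"
Forward == Backward? veev == veev
Palindrome = Yes


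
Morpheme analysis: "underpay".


Word: "underpay"
Morphemes: under- | pay
Each morpheme carries meaning
= 2 morphemes


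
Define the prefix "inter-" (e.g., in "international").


Prefix: inter-
As in: international -> inter- + national
Meaning = between


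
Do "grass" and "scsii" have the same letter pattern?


Pattern of "grass": [0, 1, 2, 3, 3]
Pattern of "scsii": [0, 1, 0, 2, 2]
Patterns do not match
Same pattern = No


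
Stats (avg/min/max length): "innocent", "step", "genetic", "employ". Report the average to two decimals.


Lengths: "innocent"=8, "step"=4, "genetic"=7, "employ"=6
Sum = 25, Count = 4
Average = 25/4 = 6.25
= avg=6.25, min=4, max=8


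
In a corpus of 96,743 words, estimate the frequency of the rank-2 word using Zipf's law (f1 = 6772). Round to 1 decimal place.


Zipf's law: f(r) = f(1) / r
f(1) = 6772
f(2) = 6772 / 2
= 3386.0 occurrences


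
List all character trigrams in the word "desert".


Word: "desert" (length 6)
Number of trigrams = 6 - 3 + 1 = 4
  Position 0: "des"
  Position 1: "ese"
  Position 2: "ser"
  Position 3: "ert"
Trigrams = "des", "ese", "ser", "ert"


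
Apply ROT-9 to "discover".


Word: "discover"
Shift: 9
Each letter → (letter + shift) mod 26:
  'd' (3) + 9 = 12 → 'm'
  'i' (8) + 9 = 17 → 'r'
  's' (18) + 9 = 1 → 'b'
  'c' (2) + 9 = 11 → 'l'
  'o' (14) + 9 = 23 → 'x'
  'v' (21) + 9 = 4 → 'e'
  'e' (4) + 9 = 13 → 'n'
  'r' (17) + 9 = 0 → 'a'
Result = "mrblxena"


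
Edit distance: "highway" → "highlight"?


Word 1: "highway" (length 7)
Word 2: "highlight" (length 9)
One optimal edit sequence (insert/delete/substitute each cost 1):
  1. keep 'h'
  2. keep 'i'
  3. keep 'g'
  4. keep 'h'
  5. insert 'l'  (+1)
  6. insert 'i'  (+1)
  7. substitute 'w' -> 'g'  (+1)
  8. substitute 'a' -> 'h'  (+1)
  9. substitute 'y' -> 't'  (+1)
Total edit operations: 5
Edit distance = 5


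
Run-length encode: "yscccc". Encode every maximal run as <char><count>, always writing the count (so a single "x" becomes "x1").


String: "yscccc"
Scanning for consecutive runs:
  'y' x 1
  's' x 1
  'c' x 4
RLE = "y1s1c4"


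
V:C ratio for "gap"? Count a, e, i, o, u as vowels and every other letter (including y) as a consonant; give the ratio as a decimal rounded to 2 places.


Word: "gap"
Vowels (a,e,i,o,u): 1
Consonants: 2
Ratio = 1/2
= 0.50


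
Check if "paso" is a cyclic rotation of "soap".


Word: "soap", Candidate: "paso"
Method: check if candidate is substring of word+word
"soapsoap" contains "paso"? No
Is rotation = No


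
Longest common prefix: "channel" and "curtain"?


Word 1: "channel"
Word 2: "curtain"
Comparing from start:
  Pos 0: 'c' == 'c'
  Pos 1: 'h' != 'u' (stop)
LCP = "c" (length 1)


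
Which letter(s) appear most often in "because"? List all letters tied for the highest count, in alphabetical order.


Word: "because"
Letter counts:
  'a': 1
  'b': 1
  'c': 1
  'e': 2
  's': 1
  'u': 1
Maximum count = 2
Most frequent = 'e' (2 times each)


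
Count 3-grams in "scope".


Word: "scope" (length 5)
Number of 3-grams = length - 3 + 1 = 5 - 3 + 1
= 3


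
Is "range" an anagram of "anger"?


Word 1: "anger" → sorted: aegnr
Word 2: "range" → sorted: aegnr
Same letters? aegnr == aegnr
Anagram = Yes


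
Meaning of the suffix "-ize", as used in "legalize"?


Suffix: -ize
Example: legalize = legal + -ize
Meaning = to make


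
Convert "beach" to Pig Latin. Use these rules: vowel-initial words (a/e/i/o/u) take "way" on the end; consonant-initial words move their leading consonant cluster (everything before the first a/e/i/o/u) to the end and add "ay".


Word: "beach"
Starts with consonant(s) → move to end, add 'ay'
Consonant cluster: "b"
Pig Latin = "eachbay"


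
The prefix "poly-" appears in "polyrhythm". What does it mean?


Prefix: poly-
Example: polyrhythm (poly- + rhythm)
Meaning = many


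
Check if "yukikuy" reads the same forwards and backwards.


Word: "yukikuy"
Reversed: "yukikuy"
Forward == Backward? yukikuy == yukikuy
Palindrome = Yes


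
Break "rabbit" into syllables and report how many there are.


Word: "rabbit"
Syllable breakdown: rab · bit
Counting: 2 parts
= 2 syllables


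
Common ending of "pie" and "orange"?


Word 1: "pie"
Word 2: "orange"
Comparing from end:
  Pos -1: 'e' == 'e'
  Pos -2: 'i' != 'g' (stop)
LCS = "e" (length 1)


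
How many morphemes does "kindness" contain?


Word: "kindness"
Morphemes: kind / -ness
Each morpheme carries meaning
= 2 morphemes


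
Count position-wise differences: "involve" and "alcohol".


Comparing character by character (same length = 7):
  Pos 0: 'i' vs 'a' !=
  Pos 1: 'n' vs 'l' !=
  Pos 2: 'v' vs 'c' !=
  Pos 3: 'o' vs 'o' =
  Pos 4: 'l' vs 'h' !=
  Pos 5: 'v' vs 'o' !=
  Pos 6: 'e' vs 'l' !=
Hamming distance = 6


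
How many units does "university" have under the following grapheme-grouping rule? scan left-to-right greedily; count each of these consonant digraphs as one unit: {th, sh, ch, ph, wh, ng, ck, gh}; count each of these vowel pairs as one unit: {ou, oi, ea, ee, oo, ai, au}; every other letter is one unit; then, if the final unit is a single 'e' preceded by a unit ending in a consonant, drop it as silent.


Word: "university" (10 letters)
Left-to-right scan:
  (1) 'u' (letter)
  (2) 'n' (letter)
  (3) 'i' (letter)
  (4) 'v' (letter)
  (5) 'e' (letter)
  (6) 'r' (letter)
  (7) 's' (letter)
  (8) 'i' (letter)
  (9) 't' (letter)
  (10) 'y' (letter)
Units from scan: 10
Sound units = 10 units


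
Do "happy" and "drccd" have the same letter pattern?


Pattern of "happy": [0, 1, 2, 2, 3]
Pattern of "drccd": [0, 1, 2, 2, 0]
Patterns do not match
Same pattern = No


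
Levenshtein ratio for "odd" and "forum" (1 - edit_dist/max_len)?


Word 1: "odd" (length 3)
Word 2: "forum" (length 5)
One optimal edit sequence:
  1. insert 'f'  (+1)
  2. keep 'o'
  3. insert 'r'  (+1)
  4. substitute 'd' -> 'u'  (+1)
  5. substitute 'd' -> 'm'  (+1)
Edit distance = 4
Max length = max(3, 5) = 5
Similarity = 1 - 4/5
= 0.2000


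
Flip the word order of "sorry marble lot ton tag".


Original: "sorry marble lot ton tag"
Words (1..n): sorry | marble | lot | ton | tag
Reversed (n..1): tag | ton | lot | marble | sorry
Result = "tag ton lot marble sorry"


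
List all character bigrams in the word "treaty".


Word: "treaty" (length 6)
Number of bigrams = 6 - 2 + 1 = 5
  Position 0: "tr"
  Position 1: "re"
  Position 2: "ea"
  Position 3: "at"
  Position 4: "ty"
Bigrams = "tr", "re", "ea", "at", "ty"


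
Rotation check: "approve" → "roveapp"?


Word: "approve", Candidate: "roveapp"
Method: check if candidate is substring of word+word
"approveapprove" contains "roveapp"? Yes
Is rotation = Yes


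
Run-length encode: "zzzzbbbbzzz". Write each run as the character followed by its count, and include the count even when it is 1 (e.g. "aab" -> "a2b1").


String: "zzzzbbbbzzz"
Scanning for consecutive runs:
  'z' x 4
  'b' x 4
  'z' x 3
RLE = "z4b4z3"


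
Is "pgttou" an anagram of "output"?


Word 1: "output" → sorted: opttuu
Word 2: "pgttou" → sorted: gopttu
Same letters? opttuu != gopttu
Anagram = No


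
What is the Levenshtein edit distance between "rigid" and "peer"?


Word 1: "rigid" (length 5)
Word 2: "peer" (length 4)
One optimal edit sequence (insert/delete/substitute each cost 1):
  1. delete 'r'  (+1)
  2. substitute 'i' -> 'p'  (+1)
  3. substitute 'g' -> 'e'  (+1)
  4. substitute 'i' -> 'e'  (+1)
  5. substitute 'd' -> 'r'  (+1)
Total edit operations: 5
Edit distance = 5


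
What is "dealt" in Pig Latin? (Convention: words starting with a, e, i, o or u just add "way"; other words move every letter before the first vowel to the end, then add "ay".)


Word: "dealt"
Starts with consonant(s) → move to end, add 'ay'
Consonant cluster: "d"
Pig Latin = "ealtday"


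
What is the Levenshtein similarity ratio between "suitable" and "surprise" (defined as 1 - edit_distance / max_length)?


Word 1: "suitable" (length 8)
Word 2: "surprise" (length 8)
One optimal edit sequence:
  1. keep 's'
  2. keep 'u'
  3. substitute 'i' -> 'r'  (+1)
  4. substitute 't' -> 'p'  (+1)
  5. substitute 'a' -> 'r'  (+1)
  6. substitute 'b' -> 'i'  (+1)
  7. substitute 'l' -> 's'  (+1)
  8. keep 'e'
Edit distance = 5
Max length = max(8, 8) = 8
Similarity = 1 - 5/8
= 0.3750


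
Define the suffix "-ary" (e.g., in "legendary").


Suffix: -ary
As in: legendary -> legend + -ary
Meaning = relating to


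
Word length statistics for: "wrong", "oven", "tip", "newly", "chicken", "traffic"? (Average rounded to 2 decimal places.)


Lengths: "wrong"=5, "oven"=4, "tip"=3, "newly"=5, "chicken"=7, "traffic"=7
Sum = 31, Count = 6
Average = 31/6 = 5.17
= avg=5.17, min=3, max=7


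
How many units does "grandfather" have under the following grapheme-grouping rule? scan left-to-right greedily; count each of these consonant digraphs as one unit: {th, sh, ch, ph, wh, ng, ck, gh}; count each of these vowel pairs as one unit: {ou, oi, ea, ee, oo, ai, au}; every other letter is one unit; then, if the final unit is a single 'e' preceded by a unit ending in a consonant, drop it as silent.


Word: "grandfather" (11 letters)
Left-to-right scan:
  1. 'g' (letter)
  2. 'r' (letter)
  3. 'a' (letter)
  4. 'n' (letter)
  5. 'd' (letter)
  6. 'f' (letter)
  7. 'a' (letter)
  8. 'th' (digraph)
  9. 'e' (letter)
  10. 'r' (letter)
Units from scan: 10
Sound units = 10 units


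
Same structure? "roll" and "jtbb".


Pattern of "roll": [0, 1, 2, 2]
Pattern of "jtbb": [0, 1, 2, 2]
Patterns match
Same pattern = Yes


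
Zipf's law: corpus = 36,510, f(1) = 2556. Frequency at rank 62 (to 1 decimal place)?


Zipf's law: f(r) = f(1) / r
f(1) = 2556
f(62) = 2556 / 62
= 41.2 occurrences


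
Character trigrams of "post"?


Word: "post" (length 4)
Number of trigrams = 4 - 3 + 1 = 2
  Position 0: "pos"
  Position 1: "ost"
Trigrams = "pos", "ost"


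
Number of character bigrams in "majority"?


Word: "majority" (length 8)
Number of 2-grams = length - 2 + 1 = 8 - 2 + 1
= 7


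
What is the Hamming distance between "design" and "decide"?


Comparing character by character (same length = 6):
  Pos 0: 'd' vs 'd' =
  Pos 1: 'e' vs 'e' =
  Pos 2: 's' vs 'c' !=
  Pos 3: 'i' vs 'i' =
  Pos 4: 'g' vs 'd' !=
  Pos 5: 'n' vs 'e' !=
Hamming distance = 3


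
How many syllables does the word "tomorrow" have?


Word: "tomorrow"
Syllable breakdown: to | mor | row
Counting: 3 parts
= 3 syllables


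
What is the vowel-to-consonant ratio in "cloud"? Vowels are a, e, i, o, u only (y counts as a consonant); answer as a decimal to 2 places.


Word: "cloud"
Vowels (a,e,i,o,u): 2
Consonants: 3
Ratio = 2/3
= 0.67


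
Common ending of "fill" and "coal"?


Word 1: "fill"
Word 2: "coal"
Comparing from end:
  Pos -1: 'l' == 'l'
  Pos -2: 'l' != 'a' (stop)
LCS = "l" (length 1)


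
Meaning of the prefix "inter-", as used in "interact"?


Prefix: inter-
Example: interact = inter- + act
Meaning = between


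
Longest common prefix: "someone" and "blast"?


Word 1: "someone"
Word 2: "blast"
Comparing from start:
  Pos 0: 's' != 'b' (stop)
LCP = "" (length 0)


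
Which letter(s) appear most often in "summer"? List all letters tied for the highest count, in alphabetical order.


Word: "summer"
Letter counts:
  'e': 1
  'm': 2
  'r': 1
  's': 1
  'u': 1
Maximum count = 2
Most frequent = 'm' (2 times each)


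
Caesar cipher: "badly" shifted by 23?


Word: "badly"
Shift: 23
Each letter → (letter + shift) mod 26:
  'b' (1) + 23 = 24 → 'y'
  'a' (0) + 23 = 23 → 'x'
  'd' (3) + 23 = 0 → 'a'
  'l' (11) + 23 = 8 → 'i'
  'y' (24) + 23 = 21 → 'v'
Result = "yxaiv"


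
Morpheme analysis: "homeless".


Word: "homeless"
Morphemes: home / -less
Each morpheme carries meaning
= 2 morphemes


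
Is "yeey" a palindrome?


Word: "yeey"
Reversed: "yeey"
Forward == Backward? yeey == yeey
Palindrome = Yes


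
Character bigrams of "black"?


Word: "black" (length 5)
Number of bigrams = 5 - 2 + 1 = 4
  Position 0: "bl"
  Position 1: "la"
  Position 2: "ac"
  Position 3: "ck"
Bigrams = "bl", "la", "ac", "ck"


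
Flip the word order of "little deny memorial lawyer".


Original: "little deny memorial lawyer"
Words (1..n): little | deny | memorial | lawyer
Reversed (n..1): lawyer | memorial | deny | little
Result = "lawyer memorial deny little"


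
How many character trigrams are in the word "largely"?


Word: "largely" (length 7)
Number of 3-grams = length - 3 + 1 = 7 - 3 + 1
= 5


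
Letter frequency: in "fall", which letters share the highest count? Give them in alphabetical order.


Word: "fall"
Letter counts:
  'a': 1
  'f': 1
  'l': 2
Maximum count = 2
Most frequent = 'l' (2 times each)


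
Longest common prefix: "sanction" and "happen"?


Word 1: "sanction"
Word 2: "happen"
Comparing from start:
  Pos 0: 's' != 'h' (stop)
LCP = "" (length 0)


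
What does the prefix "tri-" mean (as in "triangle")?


Prefix: tri-
As in: triangle -> tri- + angle
Meaning = three


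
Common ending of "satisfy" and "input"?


Word 1: "satisfy"
Word 2: "input"
Comparing from end:
  Pos -1: 'y' != 't' (stop)
LCS = "" (length 0)


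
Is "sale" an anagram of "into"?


Word 1: "into" → sorted: inot
Word 2: "sale" → sorted: aels
Same letters? inot != aels
Anagram = No


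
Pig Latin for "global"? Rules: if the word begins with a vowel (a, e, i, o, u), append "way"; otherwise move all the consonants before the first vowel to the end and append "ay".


Word: "global"
Starts with consonant(s) → move to end, add 'ay'
Consonant cluster: "gl"
Pig Latin = "obalglay"


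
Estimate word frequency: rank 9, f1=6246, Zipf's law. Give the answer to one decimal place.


Zipf's law: f(r) = f(1) / r
f(1) = 6246
f(9) = 6246 / 9
= 694.0 occurrences


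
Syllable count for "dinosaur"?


Word: "dinosaur"
Syllable breakdown: di / no / saur
Counting: 3 parts
= 3 syllables


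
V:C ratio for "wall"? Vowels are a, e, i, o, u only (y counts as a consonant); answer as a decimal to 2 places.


Word: "wall"
Vowels (a,e,i,o,u): 1
Consonants: 3
Ratio = 1/3
= 0.33


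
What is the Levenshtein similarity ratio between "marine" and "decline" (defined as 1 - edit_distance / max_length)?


Word 1: "marine" (length 6)
Word 2: "decline" (length 7)
One optimal edit sequence:
  1. insert 'd'  (+1)
  2. substitute 'm' -> 'e'  (+1)
  3. substitute 'a' -> 'c'  (+1)
  4. substitute 'r' -> 'l'  (+1)
  5. keep 'i'
  6. keep 'n'
  7. keep 'e'
Edit distance = 4
Max length = max(6, 7) = 7
Similarity = 1 - 4/7
= 0.4286


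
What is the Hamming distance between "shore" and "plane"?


Comparing character by character (same length = 5):
  Pos 0: 's' vs 'p' !=
  Pos 1: 'h' vs 'l' !=
  Pos 2: 'o' vs 'a' !=
  Pos 3: 'r' vs 'n' !=
  Pos 4: 'e' vs 'e' =
Hamming distance = 4


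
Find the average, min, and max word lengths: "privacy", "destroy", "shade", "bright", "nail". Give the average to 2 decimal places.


Lengths: "privacy"=7, "destroy"=7, "shade"=5, "bright"=6, "nail"=4
Sum = 29, Count = 5
Average = 29/5 = 5.80
= avg=5.80, min=4, max=7


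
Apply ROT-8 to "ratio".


Word: "ratio"
Shift: 8
Each letter → (letter + shift) mod 26:
  'r' (17) + 8 = 25 → 'z'
  'a' (0) + 8 = 8 → 'i'
  't' (19) + 8 = 1 → 'b'
  'i' (8) + 8 = 16 → 'q'
  'o' (14) + 8 = 22 → 'w'
Result = "zibqw"


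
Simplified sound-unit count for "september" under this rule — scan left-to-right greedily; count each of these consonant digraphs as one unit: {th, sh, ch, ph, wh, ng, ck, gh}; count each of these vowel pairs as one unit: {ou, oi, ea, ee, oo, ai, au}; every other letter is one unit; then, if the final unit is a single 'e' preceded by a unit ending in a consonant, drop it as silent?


Word: "september" (9 letters)
Left-to-right scan:
  (1) 's' (letter)
  (2) 'e' (letter)
  (3) 'p' (letter)
  (4) 't' (letter)
  (5) 'e' (letter)
  (6) 'm' (letter)
  (7) 'b' (letter)
  (8) 'e' (letter)
  (9) 'r' (letter)
Units from scan: 9
Sound units = 9 units


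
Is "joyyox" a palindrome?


Word: "joyyox"
Reversed: "xoyyoj"
Forward == Backward? joyyox != xoyyoj
Palindrome = No


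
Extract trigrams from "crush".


Word: "crush" (length 5)
Number of trigrams = 5 - 3 + 1 = 3
  Position 0: "cru"
  Position 1: "rus"
  Position 2: "ush"
Trigrams = "cru", "rus", "ush"


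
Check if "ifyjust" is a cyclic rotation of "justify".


Word: "justify", Candidate: "ifyjust"
Method: check if candidate is substring of word+word
"justifyjustify" contains "ifyjust"? Yes
Is rotation = Yes


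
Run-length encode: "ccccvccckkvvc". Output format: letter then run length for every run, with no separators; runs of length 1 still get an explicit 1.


String: "ccccvccckkvvc"
Scanning for consecutive runs:
  'c' x 4
  'v' x 1
  'c' x 3
  'k' x 2
  'v' x 2
  'c' x 1
RLE = "c4v1c3k2v2c1"


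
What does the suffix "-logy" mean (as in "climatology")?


Suffix: -logy
Example: climatology (climate + -logy, with a spelling change)
Meaning = study of


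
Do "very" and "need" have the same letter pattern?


Pattern of "very": [0, 1, 2, 3]
Pattern of "need": [0, 1, 1, 2]
Patterns do not match
Same pattern = No


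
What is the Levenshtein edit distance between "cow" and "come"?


Word 1: "cow" (length 3)
Word 2: "come" (length 4)
One optimal edit sequence (insert/delete/substitute each cost 1):
  1. keep 'c'
  2. keep 'o'
  3. insert 'm'  (+1)
  4. substitute 'w' -> 'e'  (+1)
Total edit operations: 2
Edit distance = 2


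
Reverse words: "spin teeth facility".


Original: "spin teeth facility"
Words (1..n): spin | teeth | facility
Reversed (n..1): facility | teeth | spin
Result = "facility teeth spin"


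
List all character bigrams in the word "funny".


Word: "funny" (length 5)
Number of bigrams = 5 - 2 + 1 = 4
  Position 0: "fu"
  Position 1: "un"
  Position 2: "nn"
  Position 3: "ny"
Bigrams = "fu", "un", "nn", "ny"


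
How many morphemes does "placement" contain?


Word: "placement"
Morphemes: place | -ment
Each morpheme carries meaning
= 2 morphemes


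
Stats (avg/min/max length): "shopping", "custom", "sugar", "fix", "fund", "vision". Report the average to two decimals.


Lengths: "shopping"=8, "custom"=6, "sugar"=5, "fix"=3, "fund"=4, "vision"=6
Sum = 32, Count = 6
Average = 32/6 = 5.33
= avg=5.33, min=3, max=8


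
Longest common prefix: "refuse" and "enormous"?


Word 1: "refuse"
Word 2: "enormous"
Comparing from start:
  Pos 0: 'r' != 'e' (stop)
LCP = "" (length 0)


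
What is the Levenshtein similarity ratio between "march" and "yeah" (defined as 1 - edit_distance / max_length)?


Word 1: "march" (length 5)
Word 2: "yeah" (length 4)
One optimal edit sequence:
  1. delete 'm'  (+1)
  2. substitute 'a' -> 'y'  (+1)
  3. substitute 'r' -> 'e'  (+1)
  4. substitute 'c' -> 'a'  (+1)
  5. keep 'h'
Edit distance = 4
Max length = max(5, 4) = 5
Similarity = 1 - 4/5
= 0.2000


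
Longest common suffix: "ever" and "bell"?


Word 1: "ever"
Word 2: "bell"
Comparing from end:
  Pos -1: 'r' != 'l' (stop)
LCS = "" (length 0)


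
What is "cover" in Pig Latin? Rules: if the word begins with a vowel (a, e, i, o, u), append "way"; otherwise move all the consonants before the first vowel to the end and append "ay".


Word: "cover"
Starts with consonant(s) → move to end, add 'ay'
Consonant cluster: "c"
Pig Latin = "overcay"


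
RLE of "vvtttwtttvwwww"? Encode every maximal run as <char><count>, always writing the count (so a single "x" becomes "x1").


String: "vvtttwtttvwwww"
Scanning for consecutive runs:
  'v' x 2
  't' x 3
  'w' x 1
  't' x 3
  'v' x 1
  'w' x 4
RLE = "v2t3w1t3v1w4"


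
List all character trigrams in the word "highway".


Word: "highway" (length 7)
Number of trigrams = 7 - 3 + 1 = 5
  Position 0: "hig"
  Position 1: "igh"
  Position 2: "ghw"
  Position 3: "hwa"
  Position 4: "way"
Trigrams = "hig", "igh", "ghw", "hwa", "way"


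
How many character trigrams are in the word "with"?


Word: "with" (length 4)
Number of 3-grams = length - 3 + 1 = 4 - 3 + 1
= 2


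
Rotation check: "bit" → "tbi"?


Word: "bit", Candidate: "tbi"
Method: check if candidate is substring of word+word
"bitbit" contains "tbi"? Yes
Is rotation = Yes


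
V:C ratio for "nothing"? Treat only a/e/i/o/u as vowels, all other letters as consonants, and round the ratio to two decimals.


Word: "nothing"
Vowels (a,e,i,o,u): 2
Consonants: 5
Ratio = 2/5
= 0.40


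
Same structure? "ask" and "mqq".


Pattern of "ask": [0, 1, 2]
Pattern of "mqq": [0, 1, 1]
Patterns do not match
Same pattern = No


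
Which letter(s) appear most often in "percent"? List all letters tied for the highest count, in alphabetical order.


Word: "percent"
Letter counts:
  'c': 1
  'e': 2
  'n': 1
  'p': 1
  'r': 1
  't': 1
Maximum count = 2
Most frequent = 'e' (2 times each)


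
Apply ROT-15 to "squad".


Word: "squad"
Shift: 15
Each letter → (letter + shift) mod 26:
  's' (18) + 15 = 7 → 'h'
  'q' (16) + 15 = 5 → 'f'
  'u' (20) + 15 = 9 → 'j'
  'a' (0) + 15 = 15 → 'p'
  'd' (3) + 15 = 18 → 's'
Result = "hfjps"


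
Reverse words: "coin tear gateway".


Original: "coin tear gateway"
Words (1..n): coin | tear | gateway
Reversed (n..1): gateway | tear | coin
Result = "gateway tear coin"


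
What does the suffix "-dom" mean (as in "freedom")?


Suffix: -dom
Example: freedom (free + -dom)
Meaning = state / realm


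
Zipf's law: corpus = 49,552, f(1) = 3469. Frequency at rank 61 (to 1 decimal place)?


Zipf's law: f(r) = f(1) / r
f(1) = 3469
f(61) = 3469 / 61
= 56.9 occurrences


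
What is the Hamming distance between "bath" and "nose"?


Comparing character by character (same length = 4):
  Pos 0: 'b' vs 'n' !=
  Pos 1: 'a' vs 'o' !=
  Pos 2: 't' vs 's' !=
  Pos 3: 'h' vs 'e' !=
Hamming distance = 4


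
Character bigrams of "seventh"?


Word: "seventh" (length 7)
Number of bigrams = 7 - 2 + 1 = 6
  Position 0: "se"
  Position 1: "ev"
  Position 2: "ve"
  Position 3: "en"
  Position 4: "nt"
  Position 5: "th"
Bigrams = "se", "ev", "ve", "en", "nt", "th"


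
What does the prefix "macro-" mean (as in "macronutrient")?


Prefix: macro-
As in: macronutrient -> macro- + nutrient
Meaning = large


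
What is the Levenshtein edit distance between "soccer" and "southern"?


Word 1: "soccer" (length 6)
Word 2: "southern" (length 8)
One optimal edit sequence (insert/delete/substitute each cost 1):
  1. keep 's'
  2. keep 'o'
  3. insert 'u'  (+1)
  4. substitute 'c' -> 't'  (+1)
  5. substitute 'c' -> 'h'  (+1)
  6. keep 'e'
  7. keep 'r'
  8. insert 'n'  (+1)
Total edit operations: 4
Edit distance = 4


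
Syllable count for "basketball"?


Word: "basketball"
Syllable breakdown: bas · ket · ball
Counting: 3 parts
= 3 syllables


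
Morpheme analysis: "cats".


Word: "cats"
Morphemes: cat | -s
Each morpheme carries meaning
= 2 morphemes


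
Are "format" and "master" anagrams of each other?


Word 1: "format" → sorted: afmort
Word 2: "master" → sorted: aemrst
Same letters? afmort != aemrst
Anagram = No


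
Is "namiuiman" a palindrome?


Word: "namiuiman"
Reversed: "namiuiman"
Forward == Backward? namiuiman == namiuiman
Palindrome = Yes


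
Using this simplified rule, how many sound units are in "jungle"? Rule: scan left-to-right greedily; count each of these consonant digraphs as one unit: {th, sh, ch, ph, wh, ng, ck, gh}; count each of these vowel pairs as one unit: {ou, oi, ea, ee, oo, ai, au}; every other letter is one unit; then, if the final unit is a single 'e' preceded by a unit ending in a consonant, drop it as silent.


Word: "jungle" (6 letters)
Left-to-right scan:
  [1] 'j' (letter)
  [2] 'u' (letter)
  [3] 'ng' (digraph)
  [4] 'l' (letter)
  [5] 'e' (letter)
Units from scan: 5
Final unit is 'e' after a consonant -> drop as silent (-1)
Sound units = 4 units


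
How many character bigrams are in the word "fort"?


Word: "fort" (length 4)
Number of 2-grams = length - 2 + 1 = 4 - 2 + 1
= 3


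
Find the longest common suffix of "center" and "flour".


Word 1: "center"
Word 2: "flour"
Comparing from end:
  Pos -1: 'r' == 'r'
  Pos -2: 'e' != 'u' (stop)
LCS = "r" (length 1)


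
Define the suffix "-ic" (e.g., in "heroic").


Suffix: -ic
Example: heroic = hero + -ic
Meaning = relating to


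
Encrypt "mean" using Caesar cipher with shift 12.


Word: "mean"
Shift: 12
Each letter → (letter + shift) mod 26:
  'm' (12) + 12 = 24 → 'y'
  'e' (4) + 12 = 16 → 'q'
  'a' (0) + 12 = 12 → 'm'
  'n' (13) + 12 = 25 → 'z'
Result = "yqmz"


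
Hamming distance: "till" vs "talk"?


Comparing character by character (same length = 4):
  Pos 0: 't' vs 't' =
  Pos 1: 'i' vs 'a' !=
  Pos 2: 'l' vs 'l' =
  Pos 3: 'l' vs 'k' !=
Hamming distance = 2


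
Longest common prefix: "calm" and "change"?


Word 1: "calm"
Word 2: "change"
Comparing from start:
  Pos 0: 'c' == 'c'
  Pos 1: 'a' != 'h' (stop)
LCP = "c" (length 1)


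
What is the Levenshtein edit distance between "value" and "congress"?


Word 1: "value" (length 5)
Word 2: "congress" (length 8)
One optimal edit sequence (insert/delete/substitute each cost 1):
  1. insert 'c'  (+1)
  2. substitute 'v' -> 'o'  (+1)
  3. substitute 'a' -> 'n'  (+1)
  4. substitute 'l' -> 'g'  (+1)
  5. substitute 'u' -> 'r'  (+1)
  6. keep 'e'
  7. insert 's'  (+1)
  8. insert 's'  (+1)
Total edit operations: 7
Edit distance = 7


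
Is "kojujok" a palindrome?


Word: "kojujok"
Reversed: "kojujok"
Forward == Backward? kojujok == kojujok
Palindrome = Yes


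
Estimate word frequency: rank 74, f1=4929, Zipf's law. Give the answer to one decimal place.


Zipf's law: f(r) = f(1) / r
f(1) = 4929
f(74) = 4929 / 74
= 66.6 occurrences


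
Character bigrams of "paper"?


Word: "paper" (length 5)
Number of bigrams = 5 - 2 + 1 = 4
  Position 0: "pa"
  Position 1: "ap"
  Position 2: "pe"
  Position 3: "er"
Bigrams = "pa", "ap", "pe", "er"


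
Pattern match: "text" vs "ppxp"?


Pattern of "text": [0, 1, 2, 0]
Pattern of "ppxp": [0, 0, 1, 0]
Patterns do not match
Same pattern = No


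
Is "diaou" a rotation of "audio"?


Word: "audio", Candidate: "diaou"
Method: check if candidate is substring of word+word
"audioaudio" contains "diaou"? No
Is rotation = No


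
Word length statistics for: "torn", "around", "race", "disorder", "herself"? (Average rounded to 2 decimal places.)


Lengths: "torn"=4, "around"=6, "race"=4, "disorder"=8, "herself"=7
Sum = 29, Count = 5
Average = 29/5 = 5.80
= avg=5.80, min=4, max=8
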